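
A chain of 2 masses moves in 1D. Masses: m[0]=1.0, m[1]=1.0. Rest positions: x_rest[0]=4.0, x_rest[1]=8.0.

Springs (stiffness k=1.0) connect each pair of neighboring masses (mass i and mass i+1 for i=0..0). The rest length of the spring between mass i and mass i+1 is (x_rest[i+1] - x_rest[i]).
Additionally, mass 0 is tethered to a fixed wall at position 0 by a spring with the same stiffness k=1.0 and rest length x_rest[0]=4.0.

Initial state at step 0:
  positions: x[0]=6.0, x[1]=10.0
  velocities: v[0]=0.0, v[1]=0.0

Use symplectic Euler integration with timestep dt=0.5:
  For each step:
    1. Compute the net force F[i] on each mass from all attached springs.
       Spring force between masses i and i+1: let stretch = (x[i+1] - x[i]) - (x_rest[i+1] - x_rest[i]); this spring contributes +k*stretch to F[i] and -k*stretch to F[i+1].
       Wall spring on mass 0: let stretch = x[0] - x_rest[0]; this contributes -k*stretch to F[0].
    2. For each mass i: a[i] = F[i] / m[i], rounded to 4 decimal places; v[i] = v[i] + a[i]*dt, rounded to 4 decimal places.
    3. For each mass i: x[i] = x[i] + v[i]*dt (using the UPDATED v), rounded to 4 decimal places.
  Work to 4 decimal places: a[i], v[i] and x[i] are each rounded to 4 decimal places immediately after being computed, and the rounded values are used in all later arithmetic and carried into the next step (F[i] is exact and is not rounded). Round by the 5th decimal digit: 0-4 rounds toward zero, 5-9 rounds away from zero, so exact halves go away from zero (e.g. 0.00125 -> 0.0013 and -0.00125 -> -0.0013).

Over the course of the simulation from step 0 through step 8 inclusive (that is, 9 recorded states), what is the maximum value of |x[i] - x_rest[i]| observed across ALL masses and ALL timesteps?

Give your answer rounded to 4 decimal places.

Step 0: x=[6.0000 10.0000] v=[0.0000 0.0000]
Step 1: x=[5.5000 10.0000] v=[-1.0000 0.0000]
Step 2: x=[4.7500 9.8750] v=[-1.5000 -0.2500]
Step 3: x=[4.0938 9.4688] v=[-1.3125 -0.8125]
Step 4: x=[3.7579 8.7188] v=[-0.6719 -1.5000]
Step 5: x=[3.7227 7.7286] v=[-0.0704 -1.9805]
Step 6: x=[3.7583 6.7369] v=[0.0712 -1.9835]
Step 7: x=[3.5990 6.0005] v=[-0.3187 -1.4728]
Step 8: x=[3.1403 5.6637] v=[-0.9175 -0.6736]
Max displacement = 2.3363

Answer: 2.3363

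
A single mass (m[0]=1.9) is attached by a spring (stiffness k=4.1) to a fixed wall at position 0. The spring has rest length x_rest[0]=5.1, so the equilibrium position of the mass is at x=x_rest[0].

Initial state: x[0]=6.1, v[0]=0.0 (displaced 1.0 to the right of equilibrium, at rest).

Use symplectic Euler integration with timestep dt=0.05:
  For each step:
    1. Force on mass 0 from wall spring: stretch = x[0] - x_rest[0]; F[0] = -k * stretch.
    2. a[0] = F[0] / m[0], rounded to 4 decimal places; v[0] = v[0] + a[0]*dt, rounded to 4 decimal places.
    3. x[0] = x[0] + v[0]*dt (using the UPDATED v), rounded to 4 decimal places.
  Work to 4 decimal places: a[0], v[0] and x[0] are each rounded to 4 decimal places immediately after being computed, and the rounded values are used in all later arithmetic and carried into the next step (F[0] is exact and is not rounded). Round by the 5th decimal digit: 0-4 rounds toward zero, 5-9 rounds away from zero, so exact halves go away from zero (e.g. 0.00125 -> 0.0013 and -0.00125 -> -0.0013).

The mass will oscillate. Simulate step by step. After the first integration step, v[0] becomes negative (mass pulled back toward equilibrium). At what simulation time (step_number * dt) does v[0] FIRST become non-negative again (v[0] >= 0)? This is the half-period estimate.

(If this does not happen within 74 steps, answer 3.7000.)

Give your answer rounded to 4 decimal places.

Answer: 2.1500

Derivation:
Step 0: x=[6.1000] v=[0.0000]
Step 1: x=[6.0946] v=[-0.1079]
Step 2: x=[6.0838] v=[-0.2152]
Step 3: x=[6.0677] v=[-0.3213]
Step 4: x=[6.0464] v=[-0.4257]
Step 5: x=[6.0200] v=[-0.5278]
Step 6: x=[5.9886] v=[-0.6271]
Step 7: x=[5.9525] v=[-0.7230]
Step 8: x=[5.9118] v=[-0.8150]
Step 9: x=[5.8667] v=[-0.9026]
Step 10: x=[5.8174] v=[-0.9853]
Step 11: x=[5.7643] v=[-1.0627]
Step 12: x=[5.7076] v=[-1.1344]
Step 13: x=[5.6476] v=[-1.2000]
Step 14: x=[5.5846] v=[-1.2591]
Step 15: x=[5.5190] v=[-1.3114]
Step 16: x=[5.4512] v=[-1.3566]
Step 17: x=[5.3815] v=[-1.3945]
Step 18: x=[5.3103] v=[-1.4249]
Step 19: x=[5.2379] v=[-1.4476]
Step 20: x=[5.1648] v=[-1.4625]
Step 21: x=[5.0913] v=[-1.4695]
Step 22: x=[5.0179] v=[-1.4686]
Step 23: x=[4.9449] v=[-1.4597]
Step 24: x=[4.8728] v=[-1.4430]
Step 25: x=[4.8019] v=[-1.4185]
Step 26: x=[4.7326] v=[-1.3863]
Step 27: x=[4.6653] v=[-1.3467]
Step 28: x=[4.6003] v=[-1.2998]
Step 29: x=[4.5380] v=[-1.2459]
Step 30: x=[4.4787] v=[-1.1853]
Step 31: x=[4.4228] v=[-1.1183]
Step 32: x=[4.3705] v=[-1.0452]
Step 33: x=[4.3222] v=[-0.9665]
Step 34: x=[4.2781] v=[-0.8826]
Step 35: x=[4.2384] v=[-0.7939]
Step 36: x=[4.2034] v=[-0.7009]
Step 37: x=[4.1732] v=[-0.6042]
Step 38: x=[4.1480] v=[-0.5042]
Step 39: x=[4.1279] v=[-0.4015]
Step 40: x=[4.1131] v=[-0.2966]
Step 41: x=[4.1036] v=[-0.1901]
Step 42: x=[4.0995] v=[-0.0826]
Step 43: x=[4.1008] v=[0.0254]
First v>=0 after going negative at step 43, time=2.1500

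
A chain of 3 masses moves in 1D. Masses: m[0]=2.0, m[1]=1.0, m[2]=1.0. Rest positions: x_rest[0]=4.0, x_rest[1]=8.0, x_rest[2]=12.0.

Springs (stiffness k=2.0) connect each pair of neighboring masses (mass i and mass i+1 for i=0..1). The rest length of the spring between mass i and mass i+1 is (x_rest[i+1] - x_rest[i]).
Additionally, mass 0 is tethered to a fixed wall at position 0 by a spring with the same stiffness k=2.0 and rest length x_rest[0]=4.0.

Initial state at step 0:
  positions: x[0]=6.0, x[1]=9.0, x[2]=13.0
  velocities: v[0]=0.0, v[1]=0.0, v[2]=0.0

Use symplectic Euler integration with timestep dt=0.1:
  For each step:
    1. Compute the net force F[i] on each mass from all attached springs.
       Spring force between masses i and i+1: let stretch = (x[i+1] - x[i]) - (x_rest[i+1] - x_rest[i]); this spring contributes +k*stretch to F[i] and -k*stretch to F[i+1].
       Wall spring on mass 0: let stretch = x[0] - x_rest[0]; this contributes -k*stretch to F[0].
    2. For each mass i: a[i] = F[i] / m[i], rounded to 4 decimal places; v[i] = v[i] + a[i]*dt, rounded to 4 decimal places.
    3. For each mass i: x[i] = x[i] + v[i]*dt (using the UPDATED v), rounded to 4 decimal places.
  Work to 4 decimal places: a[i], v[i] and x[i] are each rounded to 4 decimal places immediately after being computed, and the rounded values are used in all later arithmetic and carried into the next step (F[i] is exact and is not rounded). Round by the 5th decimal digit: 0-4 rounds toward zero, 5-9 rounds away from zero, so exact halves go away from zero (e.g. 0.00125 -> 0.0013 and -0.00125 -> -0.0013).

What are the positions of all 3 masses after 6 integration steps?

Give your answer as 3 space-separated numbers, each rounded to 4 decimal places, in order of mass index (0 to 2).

Step 0: x=[6.0000 9.0000 13.0000] v=[0.0000 0.0000 0.0000]
Step 1: x=[5.9700 9.0200 13.0000] v=[-0.3000 0.2000 0.0000]
Step 2: x=[5.9108 9.0586 13.0004] v=[-0.5920 0.3860 0.0040]
Step 3: x=[5.8240 9.1131 13.0020] v=[-0.8683 0.5448 0.0156]
Step 4: x=[5.7118 9.1796 13.0058] v=[-1.1218 0.6648 0.0378]
Step 5: x=[5.5772 9.2533 13.0131] v=[-1.3462 0.7365 0.0726]
Step 6: x=[5.4236 9.3286 13.0252] v=[-1.5363 0.7532 0.1206]

Answer: 5.4236 9.3286 13.0252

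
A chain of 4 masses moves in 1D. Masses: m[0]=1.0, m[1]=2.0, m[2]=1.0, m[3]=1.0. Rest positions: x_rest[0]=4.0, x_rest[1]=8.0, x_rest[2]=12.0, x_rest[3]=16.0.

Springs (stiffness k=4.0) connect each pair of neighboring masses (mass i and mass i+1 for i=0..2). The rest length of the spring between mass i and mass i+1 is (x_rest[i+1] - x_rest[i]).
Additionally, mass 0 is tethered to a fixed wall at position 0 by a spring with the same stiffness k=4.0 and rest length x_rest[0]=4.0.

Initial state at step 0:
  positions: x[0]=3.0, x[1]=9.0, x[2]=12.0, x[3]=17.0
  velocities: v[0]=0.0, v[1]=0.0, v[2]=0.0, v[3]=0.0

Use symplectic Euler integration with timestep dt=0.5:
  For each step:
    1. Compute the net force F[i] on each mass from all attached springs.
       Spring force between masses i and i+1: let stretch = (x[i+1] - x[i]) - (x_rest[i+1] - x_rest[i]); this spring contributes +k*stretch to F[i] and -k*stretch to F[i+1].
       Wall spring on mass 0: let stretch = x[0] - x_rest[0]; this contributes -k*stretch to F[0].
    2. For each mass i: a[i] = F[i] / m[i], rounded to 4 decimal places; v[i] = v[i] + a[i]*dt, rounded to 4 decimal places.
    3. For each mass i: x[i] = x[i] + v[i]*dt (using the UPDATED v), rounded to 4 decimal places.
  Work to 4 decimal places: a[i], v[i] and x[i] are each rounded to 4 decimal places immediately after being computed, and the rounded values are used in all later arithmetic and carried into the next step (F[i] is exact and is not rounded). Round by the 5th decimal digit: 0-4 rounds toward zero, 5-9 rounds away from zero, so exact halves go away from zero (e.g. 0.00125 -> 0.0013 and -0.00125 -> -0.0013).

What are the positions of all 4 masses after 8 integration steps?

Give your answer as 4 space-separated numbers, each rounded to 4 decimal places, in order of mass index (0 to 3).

Answer: 4.0000 7.5000 11.2500 15.5000

Derivation:
Step 0: x=[3.0000 9.0000 12.0000 17.0000] v=[0.0000 0.0000 0.0000 0.0000]
Step 1: x=[6.0000 7.5000 14.0000 16.0000] v=[6.0000 -3.0000 4.0000 -2.0000]
Step 2: x=[4.5000 8.5000 11.5000 17.0000] v=[-3.0000 2.0000 -5.0000 2.0000]
Step 3: x=[2.5000 9.0000 11.5000 16.5000] v=[-4.0000 1.0000 0.0000 -1.0000]
Step 4: x=[4.5000 7.5000 14.0000 15.0000] v=[4.0000 -3.0000 5.0000 -3.0000]
Step 5: x=[5.0000 7.7500 11.0000 16.5000] v=[1.0000 0.5000 -6.0000 3.0000]
Step 6: x=[3.2500 8.2500 10.2500 16.5000] v=[-3.5000 1.0000 -1.5000 0.0000]
Step 7: x=[3.2500 7.2500 13.7500 14.2500] v=[0.0000 -2.0000 7.0000 -4.5000]
Step 8: x=[4.0000 7.5000 11.2500 15.5000] v=[1.5000 0.5000 -5.0000 2.5000]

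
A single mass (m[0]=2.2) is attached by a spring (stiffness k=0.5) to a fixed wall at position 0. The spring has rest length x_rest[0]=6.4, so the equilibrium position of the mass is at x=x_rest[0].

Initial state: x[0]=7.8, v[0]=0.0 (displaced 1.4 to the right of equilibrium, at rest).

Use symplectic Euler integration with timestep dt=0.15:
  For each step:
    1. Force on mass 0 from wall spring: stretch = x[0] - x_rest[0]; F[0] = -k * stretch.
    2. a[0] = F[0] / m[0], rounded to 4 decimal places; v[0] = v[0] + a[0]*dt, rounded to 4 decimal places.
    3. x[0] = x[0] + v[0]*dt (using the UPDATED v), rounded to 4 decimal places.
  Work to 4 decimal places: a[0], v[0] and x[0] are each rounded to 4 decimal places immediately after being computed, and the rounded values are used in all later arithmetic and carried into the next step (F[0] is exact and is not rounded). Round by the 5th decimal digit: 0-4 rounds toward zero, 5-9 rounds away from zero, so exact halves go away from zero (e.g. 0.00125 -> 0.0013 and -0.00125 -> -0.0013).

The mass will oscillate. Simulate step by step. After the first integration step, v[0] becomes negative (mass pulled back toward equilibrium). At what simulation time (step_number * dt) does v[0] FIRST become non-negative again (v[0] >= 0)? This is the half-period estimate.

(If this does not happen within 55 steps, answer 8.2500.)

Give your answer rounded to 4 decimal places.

Step 0: x=[7.8000] v=[0.0000]
Step 1: x=[7.7928] v=[-0.0477]
Step 2: x=[7.7785] v=[-0.0952]
Step 3: x=[7.7572] v=[-0.1422]
Step 4: x=[7.7289] v=[-0.1885]
Step 5: x=[7.6938] v=[-0.2338]
Step 6: x=[7.6521] v=[-0.2779]
Step 7: x=[7.6040] v=[-0.3206]
Step 8: x=[7.5498] v=[-0.3616]
Step 9: x=[7.4897] v=[-0.4008]
Step 10: x=[7.4240] v=[-0.4380]
Step 11: x=[7.3531] v=[-0.4729]
Step 12: x=[7.2773] v=[-0.5054]
Step 13: x=[7.1970] v=[-0.5353]
Step 14: x=[7.1126] v=[-0.5625]
Step 15: x=[7.0246] v=[-0.5868]
Step 16: x=[6.9334] v=[-0.6081]
Step 17: x=[6.8395] v=[-0.6263]
Step 18: x=[6.7433] v=[-0.6413]
Step 19: x=[6.6454] v=[-0.6530]
Step 20: x=[6.5462] v=[-0.6614]
Step 21: x=[6.4462] v=[-0.6664]
Step 22: x=[6.3460] v=[-0.6680]
Step 23: x=[6.2461] v=[-0.6662]
Step 24: x=[6.1470] v=[-0.6610]
Step 25: x=[6.0491] v=[-0.6524]
Step 26: x=[5.9530] v=[-0.6404]
Step 27: x=[5.8592] v=[-0.6252]
Step 28: x=[5.7682] v=[-0.6068]
Step 29: x=[5.6804] v=[-0.5853]
Step 30: x=[5.5963] v=[-0.5608]
Step 31: x=[5.5163] v=[-0.5334]
Step 32: x=[5.4408] v=[-0.5033]
Step 33: x=[5.3702] v=[-0.4706]
Step 34: x=[5.3049] v=[-0.4355]
Step 35: x=[5.2452] v=[-0.3982]
Step 36: x=[5.1914] v=[-0.3588]
Step 37: x=[5.1438] v=[-0.3176]
Step 38: x=[5.1026] v=[-0.2748]
Step 39: x=[5.0680] v=[-0.2306]
Step 40: x=[5.0402] v=[-0.1852]
Step 41: x=[5.0194] v=[-0.1389]
Step 42: x=[5.0056] v=[-0.0918]
Step 43: x=[4.9990] v=[-0.0443]
Step 44: x=[4.9995] v=[0.0035]
First v>=0 after going negative at step 44, time=6.6000

Answer: 6.6000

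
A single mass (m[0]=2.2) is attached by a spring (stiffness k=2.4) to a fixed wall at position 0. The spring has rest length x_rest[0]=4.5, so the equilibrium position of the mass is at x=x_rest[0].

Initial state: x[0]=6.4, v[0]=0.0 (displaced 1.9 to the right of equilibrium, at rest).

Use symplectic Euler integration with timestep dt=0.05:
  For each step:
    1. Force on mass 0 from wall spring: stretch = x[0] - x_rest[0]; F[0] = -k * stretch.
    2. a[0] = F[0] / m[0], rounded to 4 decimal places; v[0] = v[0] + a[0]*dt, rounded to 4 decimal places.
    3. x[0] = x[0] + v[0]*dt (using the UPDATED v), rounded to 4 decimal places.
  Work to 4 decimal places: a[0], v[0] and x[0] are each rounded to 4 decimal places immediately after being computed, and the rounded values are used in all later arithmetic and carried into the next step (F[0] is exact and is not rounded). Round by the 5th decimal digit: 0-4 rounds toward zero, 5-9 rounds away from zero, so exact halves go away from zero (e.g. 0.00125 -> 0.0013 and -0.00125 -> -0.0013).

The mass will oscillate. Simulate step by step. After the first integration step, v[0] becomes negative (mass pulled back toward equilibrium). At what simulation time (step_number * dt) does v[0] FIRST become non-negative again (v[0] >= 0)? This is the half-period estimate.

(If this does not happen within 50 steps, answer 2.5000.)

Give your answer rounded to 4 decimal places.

Answer: 2.5000

Derivation:
Step 0: x=[6.4000] v=[0.0000]
Step 1: x=[6.3948] v=[-0.1036]
Step 2: x=[6.3845] v=[-0.2070]
Step 3: x=[6.3690] v=[-0.3098]
Step 4: x=[6.3484] v=[-0.4117]
Step 5: x=[6.3228] v=[-0.5125]
Step 6: x=[6.2922] v=[-0.6119]
Step 7: x=[6.2567] v=[-0.7097]
Step 8: x=[6.2164] v=[-0.8055]
Step 9: x=[6.1714] v=[-0.8991]
Step 10: x=[6.1219] v=[-0.9903]
Step 11: x=[6.0680] v=[-1.0788]
Step 12: x=[6.0098] v=[-1.1643]
Step 13: x=[5.9475] v=[-1.2467]
Step 14: x=[5.8812] v=[-1.3257]
Step 15: x=[5.8112] v=[-1.4010]
Step 16: x=[5.7376] v=[-1.4725]
Step 17: x=[5.6606] v=[-1.5400]
Step 18: x=[5.5804] v=[-1.6033]
Step 19: x=[5.4973] v=[-1.6622]
Step 20: x=[5.4115] v=[-1.7166]
Step 21: x=[5.3232] v=[-1.7663]
Step 22: x=[5.2326] v=[-1.8112]
Step 23: x=[5.1400] v=[-1.8512]
Step 24: x=[5.0457] v=[-1.8861]
Step 25: x=[4.9499] v=[-1.9159]
Step 26: x=[4.8529] v=[-1.9404]
Step 27: x=[4.7549] v=[-1.9597]
Step 28: x=[4.6562] v=[-1.9736]
Step 29: x=[4.5571] v=[-1.9821]
Step 30: x=[4.4578] v=[-1.9852]
Step 31: x=[4.3587] v=[-1.9829]
Step 32: x=[4.2599] v=[-1.9752]
Step 33: x=[4.1618] v=[-1.9621]
Step 34: x=[4.0646] v=[-1.9437]
Step 35: x=[3.9686] v=[-1.9200]
Step 36: x=[3.8741] v=[-1.8910]
Step 37: x=[3.7813] v=[-1.8569]
Step 38: x=[3.6904] v=[-1.8177]
Step 39: x=[3.6017] v=[-1.7735]
Step 40: x=[3.5155] v=[-1.7245]
Step 41: x=[3.4320] v=[-1.6708]
Step 42: x=[3.3514] v=[-1.6125]
Step 43: x=[3.2739] v=[-1.5499]
Step 44: x=[3.1998] v=[-1.4830]
Step 45: x=[3.1292] v=[-1.4121]
Step 46: x=[3.0623] v=[-1.3373]
Step 47: x=[2.9994] v=[-1.2589]
Step 48: x=[2.9405] v=[-1.1771]
Step 49: x=[2.8859] v=[-1.0920]
Step 50: x=[2.8357] v=[-1.0040]
v[0] did not become non-negative within 50 steps; using fallback time=2.5000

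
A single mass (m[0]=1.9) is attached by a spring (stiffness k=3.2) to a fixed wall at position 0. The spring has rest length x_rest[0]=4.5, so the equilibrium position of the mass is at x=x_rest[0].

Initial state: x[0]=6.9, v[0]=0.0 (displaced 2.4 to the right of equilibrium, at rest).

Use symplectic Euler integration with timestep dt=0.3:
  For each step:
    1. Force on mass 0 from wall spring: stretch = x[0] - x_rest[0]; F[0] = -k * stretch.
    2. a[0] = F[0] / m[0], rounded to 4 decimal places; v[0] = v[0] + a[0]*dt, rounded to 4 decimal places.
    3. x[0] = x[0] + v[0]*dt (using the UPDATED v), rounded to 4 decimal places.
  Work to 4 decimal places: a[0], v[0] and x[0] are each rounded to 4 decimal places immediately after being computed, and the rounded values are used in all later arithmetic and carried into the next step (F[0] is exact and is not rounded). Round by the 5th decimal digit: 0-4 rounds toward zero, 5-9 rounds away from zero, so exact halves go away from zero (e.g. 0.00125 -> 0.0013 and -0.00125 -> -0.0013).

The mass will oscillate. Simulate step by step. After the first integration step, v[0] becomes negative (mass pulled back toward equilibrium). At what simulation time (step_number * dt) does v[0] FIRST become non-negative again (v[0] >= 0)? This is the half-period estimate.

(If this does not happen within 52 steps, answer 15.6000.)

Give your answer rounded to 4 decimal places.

Step 0: x=[6.9000] v=[0.0000]
Step 1: x=[6.5362] v=[-1.2126]
Step 2: x=[5.8638] v=[-2.2414]
Step 3: x=[4.9847] v=[-2.9305]
Step 4: x=[4.0321] v=[-3.1754]
Step 5: x=[3.1504] v=[-2.9390]
Step 6: x=[2.4733] v=[-2.2571]
Step 7: x=[2.1034] v=[-1.2331]
Step 8: x=[2.0967] v=[-0.0222]
Step 9: x=[2.4543] v=[1.1921]
First v>=0 after going negative at step 9, time=2.7000

Answer: 2.7000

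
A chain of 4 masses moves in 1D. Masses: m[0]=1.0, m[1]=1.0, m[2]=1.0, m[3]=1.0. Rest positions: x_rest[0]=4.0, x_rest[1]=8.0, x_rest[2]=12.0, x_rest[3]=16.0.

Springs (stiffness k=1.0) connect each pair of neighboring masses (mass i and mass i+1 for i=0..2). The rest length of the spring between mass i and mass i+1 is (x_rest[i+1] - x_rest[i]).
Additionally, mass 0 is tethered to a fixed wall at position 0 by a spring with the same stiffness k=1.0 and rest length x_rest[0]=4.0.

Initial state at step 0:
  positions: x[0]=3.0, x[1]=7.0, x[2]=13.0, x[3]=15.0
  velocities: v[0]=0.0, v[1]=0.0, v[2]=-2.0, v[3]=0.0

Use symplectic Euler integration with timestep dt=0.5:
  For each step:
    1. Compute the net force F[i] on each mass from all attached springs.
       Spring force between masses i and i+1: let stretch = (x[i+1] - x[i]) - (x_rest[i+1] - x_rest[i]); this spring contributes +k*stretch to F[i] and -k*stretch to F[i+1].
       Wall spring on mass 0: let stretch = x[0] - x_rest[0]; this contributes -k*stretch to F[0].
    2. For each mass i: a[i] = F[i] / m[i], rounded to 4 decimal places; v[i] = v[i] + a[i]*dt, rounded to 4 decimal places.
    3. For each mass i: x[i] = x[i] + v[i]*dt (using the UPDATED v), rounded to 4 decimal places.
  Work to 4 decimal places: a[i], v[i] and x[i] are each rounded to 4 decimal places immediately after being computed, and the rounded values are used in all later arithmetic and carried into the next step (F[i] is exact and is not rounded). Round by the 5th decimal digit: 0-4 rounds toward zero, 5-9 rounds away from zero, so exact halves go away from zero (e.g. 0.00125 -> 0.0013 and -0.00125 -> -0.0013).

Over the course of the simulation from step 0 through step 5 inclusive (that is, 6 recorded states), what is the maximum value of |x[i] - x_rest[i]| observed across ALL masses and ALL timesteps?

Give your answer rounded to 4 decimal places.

Answer: 3.2031

Derivation:
Step 0: x=[3.0000 7.0000 13.0000 15.0000] v=[0.0000 0.0000 -2.0000 0.0000]
Step 1: x=[3.2500 7.5000 11.0000 15.5000] v=[0.5000 1.0000 -4.0000 1.0000]
Step 2: x=[3.7500 7.8125 9.2500 15.8750] v=[1.0000 0.6250 -3.5000 0.7500]
Step 3: x=[4.3282 7.4688 8.7969 15.5938] v=[1.1563 -0.6875 -0.9063 -0.5625]
Step 4: x=[4.6095 6.6719 9.7110 14.6133] v=[0.5625 -1.5938 1.8281 -1.9610]
Step 5: x=[4.2540 6.1192 11.0909 13.4072] v=[-0.7111 -1.1055 2.7597 -2.4122]
Max displacement = 3.2031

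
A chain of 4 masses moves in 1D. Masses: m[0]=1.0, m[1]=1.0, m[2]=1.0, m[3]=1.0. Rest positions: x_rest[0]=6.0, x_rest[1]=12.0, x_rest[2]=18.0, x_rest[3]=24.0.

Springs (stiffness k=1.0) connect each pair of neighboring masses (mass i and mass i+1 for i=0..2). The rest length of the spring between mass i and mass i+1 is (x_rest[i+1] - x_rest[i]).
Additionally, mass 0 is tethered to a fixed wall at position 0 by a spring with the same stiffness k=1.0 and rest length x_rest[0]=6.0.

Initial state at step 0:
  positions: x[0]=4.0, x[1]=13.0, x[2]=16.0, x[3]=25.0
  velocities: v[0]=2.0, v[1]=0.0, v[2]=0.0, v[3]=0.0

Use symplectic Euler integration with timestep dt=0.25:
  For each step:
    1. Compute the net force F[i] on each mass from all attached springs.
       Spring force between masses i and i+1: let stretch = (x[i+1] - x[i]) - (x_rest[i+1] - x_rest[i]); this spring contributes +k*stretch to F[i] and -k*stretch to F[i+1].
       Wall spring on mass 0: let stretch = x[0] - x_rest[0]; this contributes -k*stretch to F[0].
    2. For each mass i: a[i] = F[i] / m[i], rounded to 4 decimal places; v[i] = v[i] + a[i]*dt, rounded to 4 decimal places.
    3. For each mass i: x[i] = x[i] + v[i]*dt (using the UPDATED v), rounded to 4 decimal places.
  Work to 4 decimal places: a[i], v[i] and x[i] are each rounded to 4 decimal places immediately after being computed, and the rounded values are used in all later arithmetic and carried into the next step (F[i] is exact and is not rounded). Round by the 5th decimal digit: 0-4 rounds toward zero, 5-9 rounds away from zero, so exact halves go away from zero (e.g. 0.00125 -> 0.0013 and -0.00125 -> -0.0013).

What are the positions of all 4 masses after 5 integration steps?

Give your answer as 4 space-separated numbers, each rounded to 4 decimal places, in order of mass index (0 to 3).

Step 0: x=[4.0000 13.0000 16.0000 25.0000] v=[2.0000 0.0000 0.0000 0.0000]
Step 1: x=[4.8125 12.6250 16.3750 24.8125] v=[3.2500 -1.5000 1.5000 -0.7500]
Step 2: x=[5.8125 11.9961 17.0430 24.4727] v=[4.0000 -2.5156 2.6719 -1.3594]
Step 3: x=[6.8357 11.2962 17.8599 24.0435] v=[4.0928 -2.7998 3.2676 -1.7168]
Step 4: x=[7.7105 10.7277 18.6531 23.6028] v=[3.4990 -2.2740 3.1726 -1.7627]
Step 5: x=[8.2919 10.4660 19.2603 23.2278] v=[2.3257 -1.0470 2.4287 -1.5001]

Answer: 8.2919 10.4660 19.2603 23.2278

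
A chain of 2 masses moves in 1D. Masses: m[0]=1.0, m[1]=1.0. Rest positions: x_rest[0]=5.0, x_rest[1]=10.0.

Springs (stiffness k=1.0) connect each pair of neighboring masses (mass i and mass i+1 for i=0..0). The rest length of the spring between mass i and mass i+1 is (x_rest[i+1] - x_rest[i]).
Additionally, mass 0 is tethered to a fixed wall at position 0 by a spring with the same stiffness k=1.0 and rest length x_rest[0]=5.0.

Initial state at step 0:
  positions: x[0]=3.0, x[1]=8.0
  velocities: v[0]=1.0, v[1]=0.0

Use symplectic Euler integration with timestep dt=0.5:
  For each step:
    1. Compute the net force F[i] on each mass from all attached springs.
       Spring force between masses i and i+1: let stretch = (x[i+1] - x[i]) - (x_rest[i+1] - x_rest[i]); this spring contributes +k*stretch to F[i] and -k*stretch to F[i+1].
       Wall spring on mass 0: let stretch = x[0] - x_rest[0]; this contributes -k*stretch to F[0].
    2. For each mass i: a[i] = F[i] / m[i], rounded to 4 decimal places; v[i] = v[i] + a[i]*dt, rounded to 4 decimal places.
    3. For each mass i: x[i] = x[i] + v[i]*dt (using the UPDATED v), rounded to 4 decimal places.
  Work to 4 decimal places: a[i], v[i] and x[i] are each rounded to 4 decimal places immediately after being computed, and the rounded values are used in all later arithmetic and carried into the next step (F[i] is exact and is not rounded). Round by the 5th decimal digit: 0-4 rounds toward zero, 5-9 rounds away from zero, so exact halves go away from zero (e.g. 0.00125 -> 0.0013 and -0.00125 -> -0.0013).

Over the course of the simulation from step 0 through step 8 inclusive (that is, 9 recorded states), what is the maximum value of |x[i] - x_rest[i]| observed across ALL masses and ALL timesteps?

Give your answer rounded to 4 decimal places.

Step 0: x=[3.0000 8.0000] v=[1.0000 0.0000]
Step 1: x=[4.0000 8.0000] v=[2.0000 0.0000]
Step 2: x=[5.0000 8.2500] v=[2.0000 0.5000]
Step 3: x=[5.5625 8.9375] v=[1.1250 1.3750]
Step 4: x=[5.5782 10.0313] v=[0.0313 2.1875]
Step 5: x=[5.3126 11.2618] v=[-0.5313 2.4610]
Step 6: x=[5.2061 12.2550] v=[-0.2130 1.9864]
Step 7: x=[5.5603 12.7360] v=[0.7084 0.9620]
Step 8: x=[6.3184 12.6731] v=[1.5161 -0.1259]
Max displacement = 2.7360

Answer: 2.7360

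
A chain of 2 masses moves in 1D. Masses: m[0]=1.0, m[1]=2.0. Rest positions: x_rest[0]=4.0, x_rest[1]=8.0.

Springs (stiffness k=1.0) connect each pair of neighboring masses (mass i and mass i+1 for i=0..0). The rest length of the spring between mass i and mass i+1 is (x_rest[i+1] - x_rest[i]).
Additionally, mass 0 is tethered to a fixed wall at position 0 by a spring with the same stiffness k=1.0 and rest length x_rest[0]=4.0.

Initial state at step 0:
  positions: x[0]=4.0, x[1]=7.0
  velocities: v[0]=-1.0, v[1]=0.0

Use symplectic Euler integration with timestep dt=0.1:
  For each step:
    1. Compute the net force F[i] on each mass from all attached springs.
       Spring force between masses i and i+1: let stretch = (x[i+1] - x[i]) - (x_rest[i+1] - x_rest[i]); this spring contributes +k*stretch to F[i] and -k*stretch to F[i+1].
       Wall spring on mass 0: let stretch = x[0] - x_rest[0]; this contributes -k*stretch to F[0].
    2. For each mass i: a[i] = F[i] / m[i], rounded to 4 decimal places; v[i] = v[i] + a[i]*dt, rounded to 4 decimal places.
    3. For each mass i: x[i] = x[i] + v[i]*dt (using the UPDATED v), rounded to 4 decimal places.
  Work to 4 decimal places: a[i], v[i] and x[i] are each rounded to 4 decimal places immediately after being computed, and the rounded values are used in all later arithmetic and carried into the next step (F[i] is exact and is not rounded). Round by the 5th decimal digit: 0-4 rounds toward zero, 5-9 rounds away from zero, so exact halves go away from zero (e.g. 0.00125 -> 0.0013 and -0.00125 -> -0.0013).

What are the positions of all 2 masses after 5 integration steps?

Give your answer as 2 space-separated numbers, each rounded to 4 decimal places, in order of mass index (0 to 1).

Step 0: x=[4.0000 7.0000] v=[-1.0000 0.0000]
Step 1: x=[3.8900 7.0050] v=[-1.1000 0.0500]
Step 2: x=[3.7723 7.0144] v=[-1.1775 0.0943]
Step 3: x=[3.6493 7.0276] v=[-1.2305 0.1322]
Step 4: x=[3.5235 7.0439] v=[-1.2576 0.1633]
Step 5: x=[3.3977 7.0626] v=[-1.2579 0.1873]

Answer: 3.3977 7.0626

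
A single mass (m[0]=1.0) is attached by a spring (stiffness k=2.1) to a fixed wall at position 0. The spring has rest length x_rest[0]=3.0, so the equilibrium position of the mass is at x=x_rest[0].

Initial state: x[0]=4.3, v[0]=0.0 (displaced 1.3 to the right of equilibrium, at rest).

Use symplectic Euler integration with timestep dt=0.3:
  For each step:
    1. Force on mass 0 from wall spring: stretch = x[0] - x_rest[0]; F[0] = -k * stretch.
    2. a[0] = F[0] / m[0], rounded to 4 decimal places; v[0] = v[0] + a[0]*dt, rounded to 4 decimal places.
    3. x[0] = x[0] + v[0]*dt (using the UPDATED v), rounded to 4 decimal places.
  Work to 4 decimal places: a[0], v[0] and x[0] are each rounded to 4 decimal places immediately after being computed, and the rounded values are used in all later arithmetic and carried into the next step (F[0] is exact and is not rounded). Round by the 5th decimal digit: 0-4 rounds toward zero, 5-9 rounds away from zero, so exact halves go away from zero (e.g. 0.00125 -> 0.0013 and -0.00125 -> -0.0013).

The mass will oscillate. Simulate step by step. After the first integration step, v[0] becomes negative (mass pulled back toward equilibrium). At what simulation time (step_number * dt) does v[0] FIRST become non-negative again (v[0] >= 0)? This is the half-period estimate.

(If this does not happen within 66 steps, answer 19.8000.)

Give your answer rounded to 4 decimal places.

Step 0: x=[4.3000] v=[0.0000]
Step 1: x=[4.0543] v=[-0.8190]
Step 2: x=[3.6093] v=[-1.4832]
Step 3: x=[3.0492] v=[-1.8671]
Step 4: x=[2.4798] v=[-1.8981]
Step 5: x=[2.0087] v=[-1.5704]
Step 6: x=[1.7249] v=[-0.9459]
Step 7: x=[1.6821] v=[-0.1426]
Step 8: x=[1.8884] v=[0.6877]
First v>=0 after going negative at step 8, time=2.4000

Answer: 2.4000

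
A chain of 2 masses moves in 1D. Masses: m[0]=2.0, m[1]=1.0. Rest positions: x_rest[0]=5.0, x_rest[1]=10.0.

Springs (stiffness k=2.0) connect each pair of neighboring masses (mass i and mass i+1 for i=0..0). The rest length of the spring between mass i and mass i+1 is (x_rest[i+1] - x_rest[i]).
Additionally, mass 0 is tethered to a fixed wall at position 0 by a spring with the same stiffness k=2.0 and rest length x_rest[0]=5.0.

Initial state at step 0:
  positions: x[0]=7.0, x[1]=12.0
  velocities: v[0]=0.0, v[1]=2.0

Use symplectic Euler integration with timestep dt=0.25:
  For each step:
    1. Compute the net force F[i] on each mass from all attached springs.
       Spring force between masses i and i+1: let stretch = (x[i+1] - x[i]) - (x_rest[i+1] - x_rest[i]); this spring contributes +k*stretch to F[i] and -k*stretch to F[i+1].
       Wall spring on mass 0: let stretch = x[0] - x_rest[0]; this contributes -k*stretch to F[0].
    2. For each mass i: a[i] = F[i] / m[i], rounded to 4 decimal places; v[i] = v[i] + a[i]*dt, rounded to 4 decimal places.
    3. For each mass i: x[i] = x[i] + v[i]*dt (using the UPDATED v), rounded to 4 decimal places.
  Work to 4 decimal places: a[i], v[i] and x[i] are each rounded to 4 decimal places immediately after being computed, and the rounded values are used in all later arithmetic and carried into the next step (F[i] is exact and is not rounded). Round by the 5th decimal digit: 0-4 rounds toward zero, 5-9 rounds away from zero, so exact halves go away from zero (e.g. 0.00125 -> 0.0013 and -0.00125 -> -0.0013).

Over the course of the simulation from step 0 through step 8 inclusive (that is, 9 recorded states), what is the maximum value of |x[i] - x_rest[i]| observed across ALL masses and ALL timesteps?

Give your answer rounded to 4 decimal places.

Answer: 3.2350

Derivation:
Step 0: x=[7.0000 12.0000] v=[0.0000 2.0000]
Step 1: x=[6.8750 12.5000] v=[-0.5000 2.0000]
Step 2: x=[6.6719 12.9219] v=[-0.8125 1.6875]
Step 3: x=[6.4424 13.1875] v=[-0.9180 1.0625]
Step 4: x=[6.2318 13.2350] v=[-0.8423 0.1900]
Step 5: x=[6.0694 13.0321] v=[-0.6495 -0.8116]
Step 6: x=[5.9629 12.5839] v=[-0.4262 -1.7930]
Step 7: x=[5.8975 11.9330] v=[-0.2617 -2.6035]
Step 8: x=[5.8407 11.1527] v=[-0.2272 -3.1213]
Max displacement = 3.2350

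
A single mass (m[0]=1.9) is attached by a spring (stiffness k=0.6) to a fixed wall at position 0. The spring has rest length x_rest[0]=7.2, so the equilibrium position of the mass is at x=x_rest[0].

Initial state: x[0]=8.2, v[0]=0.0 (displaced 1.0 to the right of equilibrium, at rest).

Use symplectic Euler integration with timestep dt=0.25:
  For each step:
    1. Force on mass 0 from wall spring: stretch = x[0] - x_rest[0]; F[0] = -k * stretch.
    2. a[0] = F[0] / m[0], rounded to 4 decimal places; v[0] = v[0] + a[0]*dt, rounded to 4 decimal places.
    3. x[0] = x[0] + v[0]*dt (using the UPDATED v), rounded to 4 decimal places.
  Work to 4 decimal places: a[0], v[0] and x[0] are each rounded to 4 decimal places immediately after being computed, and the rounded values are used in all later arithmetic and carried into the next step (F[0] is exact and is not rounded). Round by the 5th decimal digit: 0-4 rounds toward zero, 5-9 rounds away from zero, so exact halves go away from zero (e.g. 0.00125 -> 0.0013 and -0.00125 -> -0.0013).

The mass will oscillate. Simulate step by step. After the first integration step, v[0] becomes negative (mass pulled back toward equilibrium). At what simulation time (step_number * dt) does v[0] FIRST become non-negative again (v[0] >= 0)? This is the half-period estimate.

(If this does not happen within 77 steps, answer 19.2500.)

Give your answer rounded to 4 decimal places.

Answer: 5.7500

Derivation:
Step 0: x=[8.2000] v=[0.0000]
Step 1: x=[8.1803] v=[-0.0790]
Step 2: x=[8.1412] v=[-0.1564]
Step 3: x=[8.0835] v=[-0.2307]
Step 4: x=[8.0084] v=[-0.3005]
Step 5: x=[7.9173] v=[-0.3643]
Step 6: x=[7.8121] v=[-0.4209]
Step 7: x=[7.6948] v=[-0.4692]
Step 8: x=[7.5677] v=[-0.5083]
Step 9: x=[7.4334] v=[-0.5373]
Step 10: x=[7.2945] v=[-0.5557]
Step 11: x=[7.1537] v=[-0.5632]
Step 12: x=[7.0138] v=[-0.5596]
Step 13: x=[6.8776] v=[-0.5449]
Step 14: x=[6.7477] v=[-0.5195]
Step 15: x=[6.6268] v=[-0.4838]
Step 16: x=[6.5172] v=[-0.4386]
Step 17: x=[6.4210] v=[-0.3847]
Step 18: x=[6.3402] v=[-0.3232]
Step 19: x=[6.2764] v=[-0.2553]
Step 20: x=[6.2308] v=[-0.1824]
Step 21: x=[6.2043] v=[-0.1059]
Step 22: x=[6.1975] v=[-0.0273]
Step 23: x=[6.2105] v=[0.0519]
First v>=0 after going negative at step 23, time=5.7500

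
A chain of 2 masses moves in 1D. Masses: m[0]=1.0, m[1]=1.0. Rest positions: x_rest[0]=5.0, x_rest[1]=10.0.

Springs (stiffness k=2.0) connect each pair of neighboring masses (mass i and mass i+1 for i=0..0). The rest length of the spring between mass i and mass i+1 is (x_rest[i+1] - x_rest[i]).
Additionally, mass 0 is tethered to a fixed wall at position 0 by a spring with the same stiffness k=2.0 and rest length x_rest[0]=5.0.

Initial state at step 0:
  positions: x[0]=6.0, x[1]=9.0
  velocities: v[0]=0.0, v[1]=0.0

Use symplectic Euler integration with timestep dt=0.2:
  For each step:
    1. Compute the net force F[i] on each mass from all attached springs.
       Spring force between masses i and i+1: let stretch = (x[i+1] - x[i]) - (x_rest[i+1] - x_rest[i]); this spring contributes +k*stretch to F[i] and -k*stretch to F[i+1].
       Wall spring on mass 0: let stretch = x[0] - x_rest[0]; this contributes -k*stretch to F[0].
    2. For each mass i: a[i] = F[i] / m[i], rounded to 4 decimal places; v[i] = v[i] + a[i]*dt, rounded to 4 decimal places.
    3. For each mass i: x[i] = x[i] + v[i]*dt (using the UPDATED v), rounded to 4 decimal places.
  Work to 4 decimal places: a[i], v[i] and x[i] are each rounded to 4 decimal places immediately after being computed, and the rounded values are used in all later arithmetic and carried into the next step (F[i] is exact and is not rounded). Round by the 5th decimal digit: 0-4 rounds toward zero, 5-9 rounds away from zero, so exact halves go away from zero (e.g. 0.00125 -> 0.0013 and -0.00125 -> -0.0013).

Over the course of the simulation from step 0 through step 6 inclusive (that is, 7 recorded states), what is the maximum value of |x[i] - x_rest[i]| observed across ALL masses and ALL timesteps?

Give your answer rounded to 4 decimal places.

Step 0: x=[6.0000 9.0000] v=[0.0000 0.0000]
Step 1: x=[5.7600 9.1600] v=[-1.2000 0.8000]
Step 2: x=[5.3312 9.4480] v=[-2.1440 1.4400]
Step 3: x=[4.8052 9.8067] v=[-2.6298 1.7933]
Step 4: x=[4.2949 10.1652] v=[-2.5513 1.7927]
Step 5: x=[3.9107 10.4541] v=[-1.9211 1.4446]
Step 6: x=[3.7371 10.6195] v=[-0.8680 0.8272]
Max displacement = 1.2629

Answer: 1.2629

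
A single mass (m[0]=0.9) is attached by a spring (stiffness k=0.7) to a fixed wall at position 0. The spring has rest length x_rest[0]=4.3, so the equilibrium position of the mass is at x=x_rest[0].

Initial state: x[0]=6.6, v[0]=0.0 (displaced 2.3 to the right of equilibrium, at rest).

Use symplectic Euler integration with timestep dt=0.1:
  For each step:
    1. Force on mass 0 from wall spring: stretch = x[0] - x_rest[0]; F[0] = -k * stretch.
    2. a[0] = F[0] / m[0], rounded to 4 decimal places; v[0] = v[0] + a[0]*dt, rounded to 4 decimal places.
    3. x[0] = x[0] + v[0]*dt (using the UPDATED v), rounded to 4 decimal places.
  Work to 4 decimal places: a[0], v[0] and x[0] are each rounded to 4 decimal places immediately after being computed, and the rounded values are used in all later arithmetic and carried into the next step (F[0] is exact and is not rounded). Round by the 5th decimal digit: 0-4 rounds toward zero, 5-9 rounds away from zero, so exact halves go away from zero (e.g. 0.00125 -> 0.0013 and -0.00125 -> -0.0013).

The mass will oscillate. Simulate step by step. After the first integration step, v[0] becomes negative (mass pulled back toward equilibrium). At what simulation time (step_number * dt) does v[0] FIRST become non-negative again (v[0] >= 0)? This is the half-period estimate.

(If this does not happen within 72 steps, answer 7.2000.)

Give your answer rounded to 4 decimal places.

Answer: 3.6000

Derivation:
Step 0: x=[6.6000] v=[0.0000]
Step 1: x=[6.5821] v=[-0.1789]
Step 2: x=[6.5465] v=[-0.3564]
Step 3: x=[6.4934] v=[-0.5311]
Step 4: x=[6.4232] v=[-0.7017]
Step 5: x=[6.3365] v=[-0.8668]
Step 6: x=[6.2340] v=[-1.0252]
Step 7: x=[6.1164] v=[-1.1756]
Step 8: x=[5.9847] v=[-1.3169]
Step 9: x=[5.8399] v=[-1.4479]
Step 10: x=[5.6831] v=[-1.5677]
Step 11: x=[5.5156] v=[-1.6753]
Step 12: x=[5.3386] v=[-1.7699]
Step 13: x=[5.1535] v=[-1.8507]
Step 14: x=[4.9618] v=[-1.9171]
Step 15: x=[4.7649] v=[-1.9686]
Step 16: x=[4.5644] v=[-2.0048]
Step 17: x=[4.3619] v=[-2.0254]
Step 18: x=[4.1589] v=[-2.0302]
Step 19: x=[3.9570] v=[-2.0192]
Step 20: x=[3.7578] v=[-1.9925]
Step 21: x=[3.5628] v=[-1.9503]
Step 22: x=[3.3735] v=[-1.8930]
Step 23: x=[3.1914] v=[-1.8209]
Step 24: x=[3.0179] v=[-1.7347]
Step 25: x=[2.8544] v=[-1.6350]
Step 26: x=[2.7021] v=[-1.5226]
Step 27: x=[2.5623] v=[-1.3983]
Step 28: x=[2.4360] v=[-1.2632]
Step 29: x=[2.3242] v=[-1.1182]
Step 30: x=[2.2278] v=[-0.9645]
Step 31: x=[2.1475] v=[-0.8033]
Step 32: x=[2.0839] v=[-0.6359]
Step 33: x=[2.0376] v=[-0.4635]
Step 34: x=[2.0089] v=[-0.2875]
Step 35: x=[1.9980] v=[-0.1093]
Step 36: x=[2.0050] v=[0.0697]
First v>=0 after going negative at step 36, time=3.6000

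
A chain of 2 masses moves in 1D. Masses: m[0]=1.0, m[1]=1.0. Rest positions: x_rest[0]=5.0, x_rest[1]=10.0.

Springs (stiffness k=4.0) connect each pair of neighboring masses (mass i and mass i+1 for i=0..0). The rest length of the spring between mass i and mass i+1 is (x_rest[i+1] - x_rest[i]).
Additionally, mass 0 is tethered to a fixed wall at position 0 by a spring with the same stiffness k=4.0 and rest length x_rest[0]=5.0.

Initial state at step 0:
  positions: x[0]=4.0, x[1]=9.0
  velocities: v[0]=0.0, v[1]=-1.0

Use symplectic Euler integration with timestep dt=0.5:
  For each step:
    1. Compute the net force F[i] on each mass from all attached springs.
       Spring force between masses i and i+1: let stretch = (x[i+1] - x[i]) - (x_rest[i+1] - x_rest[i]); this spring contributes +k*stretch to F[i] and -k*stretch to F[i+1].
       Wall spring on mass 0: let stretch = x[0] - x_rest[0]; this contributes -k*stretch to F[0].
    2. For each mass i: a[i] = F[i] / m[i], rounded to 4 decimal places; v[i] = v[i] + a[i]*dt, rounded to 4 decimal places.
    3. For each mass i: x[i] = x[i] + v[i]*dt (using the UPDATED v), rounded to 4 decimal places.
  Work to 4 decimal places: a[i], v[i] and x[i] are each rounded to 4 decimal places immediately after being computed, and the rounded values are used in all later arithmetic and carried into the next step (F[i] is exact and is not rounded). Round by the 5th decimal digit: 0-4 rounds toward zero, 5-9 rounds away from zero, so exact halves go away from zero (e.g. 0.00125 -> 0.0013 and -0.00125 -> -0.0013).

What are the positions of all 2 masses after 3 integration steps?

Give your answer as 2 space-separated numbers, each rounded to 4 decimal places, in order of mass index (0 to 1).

Answer: 4.5000 10.5000

Derivation:
Step 0: x=[4.0000 9.0000] v=[0.0000 -1.0000]
Step 1: x=[5.0000 8.5000] v=[2.0000 -1.0000]
Step 2: x=[4.5000 9.5000] v=[-1.0000 2.0000]
Step 3: x=[4.5000 10.5000] v=[0.0000 2.0000]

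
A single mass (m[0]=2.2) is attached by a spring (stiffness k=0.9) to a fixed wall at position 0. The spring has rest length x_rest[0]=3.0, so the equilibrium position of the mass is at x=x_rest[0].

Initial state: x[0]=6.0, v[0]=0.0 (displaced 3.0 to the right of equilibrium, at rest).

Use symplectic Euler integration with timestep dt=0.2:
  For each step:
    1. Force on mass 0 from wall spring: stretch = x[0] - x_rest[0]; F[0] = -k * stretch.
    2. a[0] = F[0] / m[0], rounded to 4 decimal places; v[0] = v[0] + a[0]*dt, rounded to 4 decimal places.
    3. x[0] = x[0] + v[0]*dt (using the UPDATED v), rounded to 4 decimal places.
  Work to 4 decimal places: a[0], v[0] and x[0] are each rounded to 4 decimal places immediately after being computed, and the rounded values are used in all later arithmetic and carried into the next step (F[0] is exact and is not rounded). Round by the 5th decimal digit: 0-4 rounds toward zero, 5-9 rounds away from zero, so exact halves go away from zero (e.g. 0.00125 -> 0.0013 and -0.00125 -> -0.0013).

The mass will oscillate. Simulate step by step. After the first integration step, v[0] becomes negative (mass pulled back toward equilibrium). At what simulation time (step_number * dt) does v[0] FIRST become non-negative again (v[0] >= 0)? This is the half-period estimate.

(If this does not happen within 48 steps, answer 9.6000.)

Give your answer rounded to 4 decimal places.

Answer: 5.0000

Derivation:
Step 0: x=[6.0000] v=[0.0000]
Step 1: x=[5.9509] v=[-0.2455]
Step 2: x=[5.8535] v=[-0.4869]
Step 3: x=[5.7094] v=[-0.7204]
Step 4: x=[5.5210] v=[-0.9421]
Step 5: x=[5.2913] v=[-1.1484]
Step 6: x=[5.0241] v=[-1.3359]
Step 7: x=[4.7238] v=[-1.5015]
Step 8: x=[4.3953] v=[-1.6425]
Step 9: x=[4.0440] v=[-1.7567]
Step 10: x=[3.6756] v=[-1.8421]
Step 11: x=[3.2961] v=[-1.8974]
Step 12: x=[2.9118] v=[-1.9216]
Step 13: x=[2.5289] v=[-1.9144]
Step 14: x=[2.1537] v=[-1.8759]
Step 15: x=[1.7924] v=[-1.8067]
Step 16: x=[1.4508] v=[-1.7079]
Step 17: x=[1.1346] v=[-1.5811]
Step 18: x=[0.8489] v=[-1.4285]
Step 19: x=[0.5984] v=[-1.2525]
Step 20: x=[0.3872] v=[-1.0560]
Step 21: x=[0.2188] v=[-0.8422]
Step 22: x=[0.0959] v=[-0.6146]
Step 23: x=[0.0205] v=[-0.3770]
Step 24: x=[-0.0061] v=[-0.1332]
Step 25: x=[0.0165] v=[0.1128]
First v>=0 after going negative at step 25, time=5.0000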